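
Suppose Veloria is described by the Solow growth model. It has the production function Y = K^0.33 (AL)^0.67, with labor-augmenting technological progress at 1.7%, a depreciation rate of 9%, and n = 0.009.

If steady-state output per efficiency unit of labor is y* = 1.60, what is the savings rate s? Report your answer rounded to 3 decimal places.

In steady state, investment equals break-even investment: s·k^α = (n + g + δ)·k.
Since y* = [s/(n + g + δ)]^(α/(1−α)), we have s/(n + g + δ) = (y*)^((1−α)/α) = 1.60^2.0303 = 2.5967.
Therefore s = 2.5967 × (n + g + δ) = 2.5967 × 0.116 = 0.3012.

s ≈ 0.301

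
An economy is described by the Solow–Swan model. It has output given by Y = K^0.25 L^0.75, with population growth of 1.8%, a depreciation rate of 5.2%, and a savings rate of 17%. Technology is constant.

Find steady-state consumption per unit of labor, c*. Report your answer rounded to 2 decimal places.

c* ≈ 1.12

In steady state, investment equals break-even investment: s·k^α = (n + δ)·k.
Dividing both sides by k: k^(1−α) = s / (n + δ).
k^0.75 = 0.17 / (0.018 + 0.052) = 0.17 / 0.070 = 2.4286
k* = 2.4286^(1/0.75) ≈ 3.2644
y* = (k*)^α = 3.2644^0.25 ≈ 1.3442
c* = (1 − s)·y* = (1 − 0.17) × 1.3442 ≈ 1.1157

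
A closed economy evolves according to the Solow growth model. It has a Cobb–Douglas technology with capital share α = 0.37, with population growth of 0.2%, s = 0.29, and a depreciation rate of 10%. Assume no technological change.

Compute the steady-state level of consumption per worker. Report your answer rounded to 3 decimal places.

In steady state, investment equals break-even investment: s·k^α = (n + δ)·k.
Dividing both sides by k: k^(1−α) = s / (n + δ).
k^0.63 = 0.29 / (0.002 + 0.100) = 0.29 / 0.102 = 2.8431
k* = 2.8431^(1/0.63) ≈ 5.2518
y* = (k*)^α = 5.2518^0.37 ≈ 1.8472
c* = (1 − s)·y* = (1 − 0.29) × 1.8472 ≈ 1.3115

c* ≈ 1.312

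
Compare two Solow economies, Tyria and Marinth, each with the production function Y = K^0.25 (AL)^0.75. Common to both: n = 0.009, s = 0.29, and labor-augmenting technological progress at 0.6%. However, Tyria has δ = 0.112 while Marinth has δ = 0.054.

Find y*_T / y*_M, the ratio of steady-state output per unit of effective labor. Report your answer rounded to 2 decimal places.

Steady-state y* = [s/(n + g + δ)]^(α/(1−α)), so the ratio is [ (s_T/(n + g + δ)_T) / (s_M/(n + g + δ)_M) ]^0.3333.
s_T/(n + g + δ)_T = 0.29/0.127 = 2.2835; s_M/(n + g + δ)_M = 0.29/0.069 = 4.2029.
Ratio = (2.2835/4.2029)^0.3333 = 0.5433^0.3333 ≈ 0.8160

ratio ≈ 0.82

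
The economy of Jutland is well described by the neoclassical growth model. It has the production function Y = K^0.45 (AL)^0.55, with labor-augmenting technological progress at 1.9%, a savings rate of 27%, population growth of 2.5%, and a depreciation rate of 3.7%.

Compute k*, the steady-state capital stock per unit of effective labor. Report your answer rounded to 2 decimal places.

Steady state requires s·f(k) = (n + g + δ)·k, i.e. s·k^α = (n + g + δ)·k.
Dividing both sides by k: k^(1−α) = s / (n + g + δ).
k^0.55 = 0.27 / (0.025 + 0.019 + 0.037) = 0.27 / 0.081 = 3.3333
k* = 3.3333^(1/0.55) ≈ 8.9265

k* = 8.93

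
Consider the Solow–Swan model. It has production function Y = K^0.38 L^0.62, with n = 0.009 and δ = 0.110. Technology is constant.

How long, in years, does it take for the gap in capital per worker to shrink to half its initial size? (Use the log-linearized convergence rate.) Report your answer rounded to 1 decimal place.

about 9.4 years

Near the steady state the convergence rate is λ = (1 − α)(n + δ).
λ = (1 − 0.38) × 0.119 = 0.62 × 0.119 = 0.07378
Half-life = ln 2 / λ = 0.6931 / 0.07378 ≈ 9.39 years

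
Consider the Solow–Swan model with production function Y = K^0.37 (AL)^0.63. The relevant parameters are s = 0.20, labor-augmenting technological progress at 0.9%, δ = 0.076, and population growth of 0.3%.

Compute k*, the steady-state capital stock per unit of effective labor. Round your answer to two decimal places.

k* ≈ 3.68

Steady state requires s·f(k) = (n + g + δ)·k, i.e. s·k^α = (n + g + δ)·k.
Rearranging, k^(1−α) = s / (n + g + δ).
k^0.63 = 0.20 / (0.003 + 0.009 + 0.076) = 0.20 / 0.088 = 2.2727
k* = 2.2727^(1/0.63) ≈ 3.6808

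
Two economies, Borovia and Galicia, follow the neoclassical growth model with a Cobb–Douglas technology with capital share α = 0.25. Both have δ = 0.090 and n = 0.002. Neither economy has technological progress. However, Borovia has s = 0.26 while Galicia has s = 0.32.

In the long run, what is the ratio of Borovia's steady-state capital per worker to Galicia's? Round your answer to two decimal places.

k*_B / k*_G ≈ 0.76

Steady-state k* = [s/(n + δ)]^(1/(1−α)), so the ratio is [ (s_B/(n + δ)_B) / (s_G/(n + δ)_G) ]^1.3333.
s_B/(n + δ)_B = 0.26/0.092 = 2.8261; s_G/(n + δ)_G = 0.32/0.092 = 3.4783.
Ratio = (2.8261/3.4783)^1.3333 = 0.8125^1.3333 ≈ 0.7582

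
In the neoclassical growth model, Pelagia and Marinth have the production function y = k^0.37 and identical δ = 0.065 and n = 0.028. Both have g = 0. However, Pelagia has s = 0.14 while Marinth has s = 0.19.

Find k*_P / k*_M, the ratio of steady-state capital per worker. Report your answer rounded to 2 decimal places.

Steady-state k* = [s/(n + δ)]^(1/(1−α)), so the ratio is [ (s_P/(n + δ)_P) / (s_M/(n + δ)_M) ]^1.5873.
s_P/(n + δ)_P = 0.14/0.093 = 1.5054; s_M/(n + δ)_M = 0.19/0.093 = 2.0430.
Ratio = (1.5054/2.0430)^1.5873 = 0.7369^1.5873 ≈ 0.6159

k*_P / k*_M ≈ 0.62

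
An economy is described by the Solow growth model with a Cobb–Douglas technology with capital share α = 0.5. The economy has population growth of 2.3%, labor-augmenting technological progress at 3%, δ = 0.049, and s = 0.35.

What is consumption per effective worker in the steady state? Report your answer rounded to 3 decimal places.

At the steady state, Δk = 0, so s·k^α = (n + g + δ)·k.
Rearranging, k^(1−α) = s / (n + g + δ).
k^0.5 = 0.35 / (0.023 + 0.030 + 0.049) = 0.35 / 0.102 = 3.4314
k* = 3.4314^(1/0.5) ≈ 11.7745
y* = (k*)^α = 11.7745^0.5 ≈ 3.4314
c* = (1 − s)·y* = (1 − 0.35) × 3.4314 ≈ 2.2304

c* ≈ 2.230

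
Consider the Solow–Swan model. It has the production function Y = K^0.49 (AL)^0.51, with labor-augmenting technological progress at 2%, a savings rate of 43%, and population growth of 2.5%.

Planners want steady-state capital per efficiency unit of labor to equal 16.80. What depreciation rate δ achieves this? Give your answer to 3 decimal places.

In steady state, investment equals break-even investment: s·k^α = (n + g + δ)·k.
So s / (n + g + δ) = (k*)^(1−α) = 16.80^0.51 = 4.2161.
Therefore n + g + δ = s / 4.2161 = 0.43 / 4.2161 = 0.1020, so δ = 0.1020 − 0.045 = 0.0570.

δ ≈ 0.057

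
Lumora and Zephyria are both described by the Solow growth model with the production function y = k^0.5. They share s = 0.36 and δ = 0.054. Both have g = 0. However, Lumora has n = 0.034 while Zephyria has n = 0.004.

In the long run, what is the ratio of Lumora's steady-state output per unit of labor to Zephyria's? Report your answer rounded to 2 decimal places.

y*_L / y*_Z ≈ 0.66

Steady-state y* = [s/(n + δ)]^(α/(1−α)), so the ratio is [ (s_L/(n + δ)_L) / (s_Z/(n + δ)_Z) ]^1.
s_L/(n + δ)_L = 0.36/0.088 = 4.0909; s_Z/(n + δ)_Z = 0.36/0.058 = 6.2069.
Ratio = (4.0909/6.2069)^1 = 0.6591^1 ≈ 0.6591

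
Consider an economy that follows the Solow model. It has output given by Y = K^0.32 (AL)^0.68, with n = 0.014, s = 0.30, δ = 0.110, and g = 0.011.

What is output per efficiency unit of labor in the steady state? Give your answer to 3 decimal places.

y* = 1.456

Steady state requires s·f(k) = (n + g + δ)·k, i.e. s·k^α = (n + g + δ)·k.
Rearranging, k^(1−α) = s / (n + g + δ).
k^0.68 = 0.30 / (0.014 + 0.011 + 0.110) = 0.30 / 0.135 = 2.2222
k* = 2.2222^(1/0.68) ≈ 3.2358
y* = (k*)^α = 3.2358^0.32 ≈ 1.4561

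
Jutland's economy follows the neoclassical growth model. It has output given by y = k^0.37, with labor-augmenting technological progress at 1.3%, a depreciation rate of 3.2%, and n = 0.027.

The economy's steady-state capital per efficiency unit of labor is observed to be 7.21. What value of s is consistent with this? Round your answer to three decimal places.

At the steady state, Δk = 0, so s·k^α = (n + g + δ)·k.
So s / (n + g + δ) = (k*)^(1−α) = 7.21^0.63 = 3.4714.
Therefore s = 3.4714 × (n + g + δ) = 3.4714 × 0.072 = 0.2499.

s ≈ 0.250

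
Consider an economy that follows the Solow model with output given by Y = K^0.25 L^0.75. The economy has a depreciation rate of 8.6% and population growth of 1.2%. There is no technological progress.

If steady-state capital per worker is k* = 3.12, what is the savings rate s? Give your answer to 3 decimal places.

At the steady state, Δk = 0, so s·k^α = (n + δ)·k.
So s / (n + δ) = (k*)^(1−α) = 3.12^0.75 = 2.3476.
Therefore s = 2.3476 × (n + δ) = 2.3476 × 0.098 = 0.2301.

s ≈ 0.230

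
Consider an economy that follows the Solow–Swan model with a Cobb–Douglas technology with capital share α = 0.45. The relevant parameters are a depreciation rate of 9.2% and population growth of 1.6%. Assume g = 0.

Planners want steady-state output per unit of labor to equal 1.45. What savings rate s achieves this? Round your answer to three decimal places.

At the steady state, Δk = 0, so s·k^α = (n + δ)·k.
Since y* = [s/(n + δ)]^(α/(1−α)), we have s/(n + δ) = (y*)^((1−α)/α) = 1.45^1.2222 = 1.5748.
Therefore s = 1.5748 × (n + δ) = 1.5748 × 0.108 = 0.1701.

s ≈ 0.170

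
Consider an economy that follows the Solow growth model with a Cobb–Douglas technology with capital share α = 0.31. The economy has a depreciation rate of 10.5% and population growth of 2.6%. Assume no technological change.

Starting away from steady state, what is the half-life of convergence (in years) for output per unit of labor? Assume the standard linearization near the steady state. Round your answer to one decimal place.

t_½ ≈ 7.7 years

Near the steady state the convergence rate is λ = (1 − α)(n + δ).
λ = (1 − 0.31) × 0.131 = 0.69 × 0.131 = 0.09039
Half-life = ln 2 / λ = 0.6931 / 0.09039 ≈ 7.67 years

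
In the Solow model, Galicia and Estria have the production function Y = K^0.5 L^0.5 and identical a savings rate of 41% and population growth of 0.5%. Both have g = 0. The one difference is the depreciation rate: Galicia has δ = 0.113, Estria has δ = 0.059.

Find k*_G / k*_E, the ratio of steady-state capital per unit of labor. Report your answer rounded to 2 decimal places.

Steady-state k* = [s/(n + δ)]^(1/(1−α)), so the ratio is [ (s_G/(n + δ)_G) / (s_E/(n + δ)_E) ]^2.
s_G/(n + δ)_G = 0.41/0.118 = 3.4746; s_E/(n + δ)_E = 0.41/0.064 = 6.4063.
Ratio = (3.4746/6.4063)^2 = 0.5424^2 ≈ 0.2942

ratio ≈ 0.29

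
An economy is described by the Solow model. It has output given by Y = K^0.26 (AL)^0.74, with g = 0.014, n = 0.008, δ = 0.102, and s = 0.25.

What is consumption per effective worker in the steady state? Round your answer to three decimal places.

c* = 0.960

In steady state, investment equals break-even investment: s·k^α = (n + g + δ)·k.
Dividing both sides by k: k^(1−α) = s / (n + g + δ).
k^0.74 = 0.25 / (0.008 + 0.014 + 0.102) = 0.25 / 0.124 = 2.0161
k* = 2.0161^(1/0.74) ≈ 2.5793
y* = (k*)^α = 2.5793^0.26 ≈ 1.2794
c* = (1 − s)·y* = (1 − 0.25) × 1.2794 ≈ 0.9596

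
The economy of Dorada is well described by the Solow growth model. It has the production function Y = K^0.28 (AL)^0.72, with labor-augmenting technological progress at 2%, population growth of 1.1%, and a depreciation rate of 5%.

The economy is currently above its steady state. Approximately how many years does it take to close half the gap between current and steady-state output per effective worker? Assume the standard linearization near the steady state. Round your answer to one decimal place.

about 11.9 years

Near the steady state the convergence rate is λ = (1 − α)(n + g + δ).
λ = (1 − 0.28) × 0.081 = 0.72 × 0.081 = 0.05832
Half-life = ln 2 / λ = 0.6931 / 0.05832 ≈ 11.88 years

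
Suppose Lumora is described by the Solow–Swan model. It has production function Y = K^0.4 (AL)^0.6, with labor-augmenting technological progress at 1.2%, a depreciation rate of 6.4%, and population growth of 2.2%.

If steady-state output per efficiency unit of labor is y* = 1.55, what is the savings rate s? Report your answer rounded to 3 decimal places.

s ≈ 0.189

At the steady state, Δk = 0, so s·k^α = (n + g + δ)·k.
Since y* = [s/(n + g + δ)]^(α/(1−α)), we have s/(n + g + δ) = (y*)^((1−α)/α) = 1.55^1.5 = 1.9297.
Therefore s = 1.9297 × (n + g + δ) = 1.9297 × 0.098 = 0.1891.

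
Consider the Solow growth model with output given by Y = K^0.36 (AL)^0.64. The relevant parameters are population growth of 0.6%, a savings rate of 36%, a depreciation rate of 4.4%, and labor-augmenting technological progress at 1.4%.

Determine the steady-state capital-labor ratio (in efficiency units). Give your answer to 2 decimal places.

k* ≈ 14.86

In steady state, investment equals break-even investment: s·k^α = (n + g + δ)·k.
Rearranging, k^(1−α) = s / (n + g + δ).
k^0.64 = 0.36 / (0.006 + 0.014 + 0.044) = 0.36 / 0.064 = 5.6250
k* = 5.6250^(1/0.64) ≈ 14.8616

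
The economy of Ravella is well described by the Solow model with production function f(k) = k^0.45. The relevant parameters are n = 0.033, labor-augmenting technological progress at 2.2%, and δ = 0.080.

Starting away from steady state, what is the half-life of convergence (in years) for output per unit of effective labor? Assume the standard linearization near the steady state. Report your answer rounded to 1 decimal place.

half-life ≈ 9.3 years

Near the steady state the convergence rate is λ = (1 − α)(n + g + δ).
λ = (1 − 0.45) × 0.135 = 0.55 × 0.135 = 0.07425
Half-life = ln 2 / λ = 0.6931 / 0.07425 ≈ 9.33 years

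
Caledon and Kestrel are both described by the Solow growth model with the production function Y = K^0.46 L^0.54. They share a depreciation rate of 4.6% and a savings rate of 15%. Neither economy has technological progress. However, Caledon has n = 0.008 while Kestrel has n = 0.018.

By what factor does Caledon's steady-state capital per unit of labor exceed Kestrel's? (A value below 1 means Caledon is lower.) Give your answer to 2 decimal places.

k*_C / k*_K ≈ 1.37

Steady-state k* = [s/(n + δ)]^(1/(1−α)), so the ratio is [ (s_C/(n + δ)_C) / (s_K/(n + δ)_K) ]^1.8519.
s_C/(n + δ)_C = 0.15/0.054 = 2.7778; s_K/(n + δ)_K = 0.15/0.064 = 2.3438.
Ratio = (2.7778/2.3438)^1.8519 = 1.1852^1.8519 ≈ 1.3698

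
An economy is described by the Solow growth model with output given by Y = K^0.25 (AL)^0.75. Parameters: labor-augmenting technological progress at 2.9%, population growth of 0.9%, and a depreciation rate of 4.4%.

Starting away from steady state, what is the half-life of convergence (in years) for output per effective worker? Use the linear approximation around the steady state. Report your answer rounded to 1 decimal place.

Near the steady state the convergence rate is λ = (1 − α)(n + g + δ).
λ = (1 − 0.25) × 0.082 = 0.75 × 0.082 = 0.0615
Half-life = ln 2 / λ = 0.6931 / 0.0615 ≈ 11.27 years

t_½ ≈ 11.3 years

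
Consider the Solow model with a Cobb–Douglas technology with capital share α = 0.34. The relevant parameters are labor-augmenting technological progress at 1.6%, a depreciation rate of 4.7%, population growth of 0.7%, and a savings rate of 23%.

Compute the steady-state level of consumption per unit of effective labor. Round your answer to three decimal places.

c* ≈ 1.421

At the steady state, Δk = 0, so s·k^α = (n + g + δ)·k.
Dividing both sides by k: k^(1−α) = s / (n + g + δ).
k^0.66 = 0.23 / (0.007 + 0.016 + 0.047) = 0.23 / 0.070 = 3.2857
k* = 3.2857^(1/0.66) ≈ 6.0641
y* = (k*)^α = 6.0641^0.34 ≈ 1.8456
c* = (1 − s)·y* = (1 − 0.23) × 1.8456 ≈ 1.4211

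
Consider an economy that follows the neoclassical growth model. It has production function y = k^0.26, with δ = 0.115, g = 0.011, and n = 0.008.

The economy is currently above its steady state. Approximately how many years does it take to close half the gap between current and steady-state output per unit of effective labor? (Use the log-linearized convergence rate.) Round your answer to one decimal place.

Near the steady state the convergence rate is λ = (1 − α)(n + g + δ).
λ = (1 − 0.26) × 0.134 = 0.74 × 0.134 = 0.09916
Half-life = ln 2 / λ = 0.6931 / 0.09916 ≈ 6.99 years

t_½ ≈ 7.0 years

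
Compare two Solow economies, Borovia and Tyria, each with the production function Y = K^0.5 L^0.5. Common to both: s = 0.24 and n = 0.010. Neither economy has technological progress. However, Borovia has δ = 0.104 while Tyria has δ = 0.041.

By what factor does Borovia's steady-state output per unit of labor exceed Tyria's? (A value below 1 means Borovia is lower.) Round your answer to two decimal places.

ratio ≈ 0.45

Steady-state y* = [s/(n + δ)]^(α/(1−α)), so the ratio is [ (s_B/(n + δ)_B) / (s_T/(n + δ)_T) ]^1.
s_B/(n + δ)_B = 0.24/0.114 = 2.1053; s_T/(n + δ)_T = 0.24/0.051 = 4.7059.
Ratio = (2.1053/4.7059)^1 = 0.4474^1 ≈ 0.4474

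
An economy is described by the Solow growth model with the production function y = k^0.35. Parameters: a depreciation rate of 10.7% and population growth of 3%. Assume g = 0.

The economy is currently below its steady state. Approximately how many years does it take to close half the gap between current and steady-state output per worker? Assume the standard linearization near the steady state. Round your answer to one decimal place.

Near the steady state the convergence rate is λ = (1 − α)(n + δ).
λ = (1 − 0.35) × 0.137 = 0.65 × 0.137 = 0.08905
Half-life = ln 2 / λ = 0.6931 / 0.08905 ≈ 7.78 years

about 7.8 years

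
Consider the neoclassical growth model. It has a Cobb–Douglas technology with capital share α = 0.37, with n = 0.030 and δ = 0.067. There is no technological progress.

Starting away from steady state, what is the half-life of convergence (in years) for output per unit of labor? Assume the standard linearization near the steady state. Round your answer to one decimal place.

half-life ≈ 11.3 years

Near the steady state the convergence rate is λ = (1 − α)(n + δ).
λ = (1 − 0.37) × 0.097 = 0.63 × 0.097 = 0.06111
Half-life = ln 2 / λ = 0.6931 / 0.06111 ≈ 11.34 years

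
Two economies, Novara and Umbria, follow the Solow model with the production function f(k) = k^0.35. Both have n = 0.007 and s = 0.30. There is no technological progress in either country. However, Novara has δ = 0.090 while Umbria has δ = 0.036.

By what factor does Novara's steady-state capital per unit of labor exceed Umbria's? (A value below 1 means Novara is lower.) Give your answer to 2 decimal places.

ratio ≈ 0.29

Steady-state k* = [s/(n + δ)]^(1/(1−α)), so the ratio is [ (s_N/(n + δ)_N) / (s_U/(n + δ)_U) ]^1.5385.
s_N/(n + δ)_N = 0.30/0.097 = 3.0928; s_U/(n + δ)_U = 0.30/0.043 = 6.9767.
Ratio = (3.0928/6.9767)^1.5385 = 0.4433^1.5385 ≈ 0.2861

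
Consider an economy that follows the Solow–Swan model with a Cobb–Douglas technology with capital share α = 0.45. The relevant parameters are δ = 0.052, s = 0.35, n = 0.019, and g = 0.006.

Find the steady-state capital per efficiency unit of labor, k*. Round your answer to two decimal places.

In steady state, investment equals break-even investment: s·k^α = (n + g + δ)·k.
Dividing both sides by k: k^(1−α) = s / (n + g + δ).
k^0.55 = 0.35 / (0.019 + 0.006 + 0.052) = 0.35 / 0.077 = 4.5455
k* = 4.5455^(1/0.55) ≈ 15.6893

k* ≈ 15.69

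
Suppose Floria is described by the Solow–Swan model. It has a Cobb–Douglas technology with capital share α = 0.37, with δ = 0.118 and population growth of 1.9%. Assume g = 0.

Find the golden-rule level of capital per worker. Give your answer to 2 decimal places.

The golden rule sets f'(k) = n + δ, i.e. α·k^(α−1) = n + δ.
So k^(1−α) = α / (n + δ) = 0.37 / 0.137 = 2.7007.
k_gold = 2.7007^(1/0.63) ≈ 4.8404

k_gold ≈ 4.84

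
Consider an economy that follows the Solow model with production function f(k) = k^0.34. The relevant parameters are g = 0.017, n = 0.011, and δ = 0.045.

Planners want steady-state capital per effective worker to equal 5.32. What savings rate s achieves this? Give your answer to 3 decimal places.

s ≈ 0.220

At the steady state, Δk = 0, so s·k^α = (n + g + δ)·k.
So s / (n + g + δ) = (k*)^(1−α) = 5.32^0.66 = 3.0137.
Therefore s = 3.0137 × (n + g + δ) = 3.0137 × 0.073 = 0.2200.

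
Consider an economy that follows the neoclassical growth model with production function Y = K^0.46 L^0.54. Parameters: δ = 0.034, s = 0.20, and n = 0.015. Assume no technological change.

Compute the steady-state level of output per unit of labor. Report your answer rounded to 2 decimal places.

At the steady state, Δk = 0, so s·k^α = (n + δ)·k.
Dividing both sides by k: k^(1−α) = s / (n + δ).
k^0.54 = 0.20 / (0.015 + 0.034) = 0.20 / 0.049 = 4.0816
k* = 4.0816^(1/0.54) ≈ 13.5259
y* = (k*)^α = 13.5259^0.46 ≈ 3.3139

y* = 3.31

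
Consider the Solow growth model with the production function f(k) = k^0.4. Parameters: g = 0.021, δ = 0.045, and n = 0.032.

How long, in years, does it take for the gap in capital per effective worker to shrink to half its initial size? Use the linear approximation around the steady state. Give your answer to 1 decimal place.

t_½ ≈ 11.8 years

Near the steady state the convergence rate is λ = (1 − α)(n + g + δ).
λ = (1 − 0.4) × 0.098 = 0.6 × 0.098 = 0.0588
Half-life = ln 2 / λ = 0.6931 / 0.0588 ≈ 11.79 years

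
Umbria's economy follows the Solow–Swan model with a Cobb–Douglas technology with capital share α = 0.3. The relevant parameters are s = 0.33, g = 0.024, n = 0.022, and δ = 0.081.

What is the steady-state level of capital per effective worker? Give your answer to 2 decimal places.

At the steady state, Δk = 0, so s·k^α = (n + g + δ)·k.
Dividing both sides by k: k^(1−α) = s / (n + g + δ).
k^0.7 = 0.33 / (0.022 + 0.024 + 0.081) = 0.33 / 0.127 = 2.5984
k* = 2.5984^(1/0.7) ≈ 3.9123

k* ≈ 3.91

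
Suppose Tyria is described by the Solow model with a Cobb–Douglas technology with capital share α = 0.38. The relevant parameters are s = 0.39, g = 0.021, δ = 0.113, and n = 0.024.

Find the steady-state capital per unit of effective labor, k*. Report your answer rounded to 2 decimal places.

k* ≈ 4.29

At the steady state, Δk = 0, so s·k^α = (n + g + δ)·k.
Rearranging, k^(1−α) = s / (n + g + δ).
k^0.62 = 0.39 / (0.024 + 0.021 + 0.113) = 0.39 / 0.158 = 2.4684
k* = 2.4684^(1/0.62) ≈ 4.2947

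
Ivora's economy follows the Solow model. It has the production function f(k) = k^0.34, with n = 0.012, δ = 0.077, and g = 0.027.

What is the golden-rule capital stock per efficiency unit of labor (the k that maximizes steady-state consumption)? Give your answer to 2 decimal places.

k_gold ≈ 5.10

The golden rule sets f'(k) = n + g + δ, i.e. α·k^(α−1) = n + g + δ.
So k^(1−α) = α / (n + g + δ) = 0.34 / 0.116 = 2.9310.
k_gold = 2.9310^(1/0.66) ≈ 5.1003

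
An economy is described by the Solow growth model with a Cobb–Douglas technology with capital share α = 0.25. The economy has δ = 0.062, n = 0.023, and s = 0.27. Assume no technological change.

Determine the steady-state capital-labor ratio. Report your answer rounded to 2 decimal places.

At the steady state, Δk = 0, so s·k^α = (n + δ)·k.
Rearranging, k^(1−α) = s / (n + δ).
k^0.75 = 0.27 / (0.023 + 0.062) = 0.27 / 0.085 = 3.1765
k* = 3.1765^(1/0.75) ≈ 4.6694

k* ≈ 4.67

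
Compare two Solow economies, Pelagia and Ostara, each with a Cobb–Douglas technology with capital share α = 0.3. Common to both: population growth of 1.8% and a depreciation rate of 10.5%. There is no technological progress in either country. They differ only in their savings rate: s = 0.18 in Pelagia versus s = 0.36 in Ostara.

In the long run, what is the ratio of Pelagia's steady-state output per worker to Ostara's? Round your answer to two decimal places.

Steady-state y* = [s/(n + δ)]^(α/(1−α)), so the ratio is [ (s_P/(n + δ)_P) / (s_O/(n + δ)_O) ]^0.4286.
s_P/(n + δ)_P = 0.18/0.123 = 1.4634; s_O/(n + δ)_O = 0.36/0.123 = 2.9268.
Ratio = (1.4634/2.9268)^0.4286 = 0.5000^0.4286 ≈ 0.7430

ratio ≈ 0.74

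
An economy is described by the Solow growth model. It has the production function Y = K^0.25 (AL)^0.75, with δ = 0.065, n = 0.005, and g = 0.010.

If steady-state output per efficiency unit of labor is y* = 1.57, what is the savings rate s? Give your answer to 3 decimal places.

s ≈ 0.310

Steady state requires s·f(k) = (n + g + δ)·k, i.e. s·k^α = (n + g + δ)·k.
Since y* = [s/(n + g + δ)]^(α/(1−α)), we have s/(n + g + δ) = (y*)^((1−α)/α) = 1.57^3 = 3.8699.
Therefore s = 3.8699 × (n + g + δ) = 3.8699 × 0.080 = 0.3096.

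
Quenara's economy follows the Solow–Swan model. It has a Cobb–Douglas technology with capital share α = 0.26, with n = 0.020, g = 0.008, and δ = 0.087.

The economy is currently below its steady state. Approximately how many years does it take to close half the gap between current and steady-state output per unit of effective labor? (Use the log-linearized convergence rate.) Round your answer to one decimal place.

t_½ ≈ 8.1 years

Near the steady state the convergence rate is λ = (1 − α)(n + g + δ).
λ = (1 − 0.26) × 0.115 = 0.74 × 0.115 = 0.0851
Half-life = ln 2 / λ = 0.6931 / 0.0851 ≈ 8.14 years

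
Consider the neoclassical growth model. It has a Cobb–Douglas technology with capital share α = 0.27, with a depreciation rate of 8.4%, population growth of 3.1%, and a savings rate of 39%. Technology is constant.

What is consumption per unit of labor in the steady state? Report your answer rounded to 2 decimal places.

At the steady state, Δk = 0, so s·k^α = (n + δ)·k.
Rearranging, k^(1−α) = s / (n + δ).
k^0.73 = 0.39 / (0.031 + 0.084) = 0.39 / 0.115 = 3.3913
k* = 3.3913^(1/0.73) ≈ 5.3276
y* = (k*)^α = 5.3276^0.27 ≈ 1.5710
c* = (1 − s)·y* = (1 − 0.39) × 1.5710 ≈ 0.9583

c* = 0.96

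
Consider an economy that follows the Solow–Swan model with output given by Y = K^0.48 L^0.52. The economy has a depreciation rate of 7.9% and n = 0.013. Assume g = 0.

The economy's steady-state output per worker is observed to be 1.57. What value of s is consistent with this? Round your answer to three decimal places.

At the steady state, Δk = 0, so s·k^α = (n + δ)·k.
Since y* = [s/(n + δ)]^(α/(1−α)), we have s/(n + δ) = (y*)^((1−α)/α) = 1.57^1.0833 = 1.6301.
Therefore s = 1.6301 × (n + δ) = 1.6301 × 0.092 = 0.1500.

s ≈ 0.150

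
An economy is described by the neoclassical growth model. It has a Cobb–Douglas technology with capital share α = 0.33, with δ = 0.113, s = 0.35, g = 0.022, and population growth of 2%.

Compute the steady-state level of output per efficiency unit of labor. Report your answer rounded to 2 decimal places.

At the steady state, Δk = 0, so s·k^α = (n + g + δ)·k.
Dividing both sides by k: k^(1−α) = s / (n + g + δ).
k^0.67 = 0.35 / (0.020 + 0.022 + 0.113) = 0.35 / 0.155 = 2.2581
k* = 2.2581^(1/0.67) ≈ 3.3727
y* = (k*)^α = 3.3727^0.33 ≈ 1.4936

y* = 1.49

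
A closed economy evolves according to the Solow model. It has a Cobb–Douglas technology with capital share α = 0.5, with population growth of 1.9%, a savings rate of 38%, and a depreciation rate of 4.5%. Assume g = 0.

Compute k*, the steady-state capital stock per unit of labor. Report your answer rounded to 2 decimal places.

In steady state, investment equals break-even investment: s·k^α = (n + δ)·k.
Rearranging, k^(1−α) = s / (n + δ).
k^0.5 = 0.38 / (0.019 + 0.045) = 0.38 / 0.064 = 5.9375
k* = 5.9375^(1/0.5) ≈ 35.2539

k* = 35.25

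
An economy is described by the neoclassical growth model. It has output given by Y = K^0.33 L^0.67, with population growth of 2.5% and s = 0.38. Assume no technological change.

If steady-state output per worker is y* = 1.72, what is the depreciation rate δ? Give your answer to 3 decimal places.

δ ≈ 0.101

In steady state, investment equals break-even investment: s·k^α = (n + δ)·k.
Since y* = [s/(n + δ)]^(α/(1−α)), we have s/(n + δ) = (y*)^((1−α)/α) = 1.72^2.0303 = 3.0074.
Therefore n + δ = s / 3.0074 = 0.38 / 3.0074 = 0.1264, so δ = 0.1264 − 0.025 = 0.1014.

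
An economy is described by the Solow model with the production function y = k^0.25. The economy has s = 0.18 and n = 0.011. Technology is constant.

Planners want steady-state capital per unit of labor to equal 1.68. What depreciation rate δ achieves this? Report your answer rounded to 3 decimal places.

δ ≈ 0.111

At the steady state, Δk = 0, so s·k^α = (n + δ)·k.
So s / (n + δ) = (k*)^(1−α) = 1.68^0.75 = 1.4756.
Therefore n + δ = s / 1.4756 = 0.18 / 1.4756 = 0.1220, so δ = 0.1220 − 0.011 = 0.1110.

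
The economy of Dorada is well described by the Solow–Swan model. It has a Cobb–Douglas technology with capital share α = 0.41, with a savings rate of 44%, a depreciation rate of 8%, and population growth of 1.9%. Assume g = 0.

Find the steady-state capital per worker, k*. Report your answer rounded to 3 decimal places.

In steady state, investment equals break-even investment: s·k^α = (n + δ)·k.
Rearranging, k^(1−α) = s / (n + δ).
k^0.59 = 0.44 / (0.019 + 0.080) = 0.44 / 0.099 = 4.4444
k* = 4.4444^(1/0.59) ≈ 12.5311

k* = 12.531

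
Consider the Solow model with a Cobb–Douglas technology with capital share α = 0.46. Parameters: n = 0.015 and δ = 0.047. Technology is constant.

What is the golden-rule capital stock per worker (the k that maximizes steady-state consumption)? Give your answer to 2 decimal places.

The golden rule sets f'(k) = n + δ, i.e. α·k^(α−1) = n + δ.
So k^(1−α) = α / (n + δ) = 0.46 / 0.062 = 7.4194.
k_gold = 7.4194^(1/0.54) ≈ 40.9067

k_gold ≈ 40.91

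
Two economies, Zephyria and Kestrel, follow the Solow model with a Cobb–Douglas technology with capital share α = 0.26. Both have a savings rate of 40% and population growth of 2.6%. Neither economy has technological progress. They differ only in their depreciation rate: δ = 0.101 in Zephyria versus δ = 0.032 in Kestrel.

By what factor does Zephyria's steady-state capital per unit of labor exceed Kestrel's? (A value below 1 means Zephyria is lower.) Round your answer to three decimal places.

ratio ≈ 0.347

Steady-state k* = [s/(n + δ)]^(1/(1−α)), so the ratio is [ (s_Z/(n + δ)_Z) / (s_K/(n + δ)_K) ]^1.3514.
s_Z/(n + δ)_Z = 0.40/0.127 = 3.1496; s_K/(n + δ)_K = 0.40/0.058 = 6.8966.
Ratio = (3.1496/6.8966)^1.3514 = 0.4567^1.3514 ≈ 0.3468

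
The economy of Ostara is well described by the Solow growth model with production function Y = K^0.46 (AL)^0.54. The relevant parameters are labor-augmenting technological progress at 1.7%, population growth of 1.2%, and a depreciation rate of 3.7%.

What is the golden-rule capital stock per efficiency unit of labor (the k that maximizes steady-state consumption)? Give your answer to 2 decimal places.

The golden rule sets f'(k) = n + g + δ, i.e. α·k^(α−1) = n + g + δ.
So k^(1−α) = α / (n + g + δ) = 0.46 / 0.066 = 6.9697.
k_gold = 6.9697^(1/0.54) ≈ 36.4341

k_gold ≈ 36.43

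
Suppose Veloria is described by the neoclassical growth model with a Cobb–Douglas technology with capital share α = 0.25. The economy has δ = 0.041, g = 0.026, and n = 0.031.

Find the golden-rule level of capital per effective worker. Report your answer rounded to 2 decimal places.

k_gold ≈ 3.49

The golden rule sets f'(k) = n + g + δ, i.e. α·k^(α−1) = n + g + δ.
So k^(1−α) = α / (n + g + δ) = 0.25 / 0.098 = 2.5510.
k_gold = 2.5510^(1/0.75) ≈ 3.4856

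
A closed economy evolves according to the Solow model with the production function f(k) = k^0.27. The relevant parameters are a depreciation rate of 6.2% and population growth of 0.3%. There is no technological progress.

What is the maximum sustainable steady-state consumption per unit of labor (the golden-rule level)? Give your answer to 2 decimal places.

c_gold ≈ 1.24

At the golden rule, f'(k) = n + δ, so α·k^(α−1) = n + δ and k_gold = (α/(n + δ))^(1/(1−α)).
k_gold = (0.27/0.065)^(1/0.73) = 4.1538^1.3699 ≈ 7.0341
c_gold = f(k_gold) − (n + δ)·k_gold = 1.6933 − 0.065×7.0341 ≈ 1.2361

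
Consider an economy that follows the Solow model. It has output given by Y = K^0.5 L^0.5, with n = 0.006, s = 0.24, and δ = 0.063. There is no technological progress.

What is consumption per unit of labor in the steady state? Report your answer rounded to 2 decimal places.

c* ≈ 2.64

In steady state, investment equals break-even investment: s·k^α = (n + δ)·k.
Rearranging, k^(1−α) = s / (n + δ).
k^0.5 = 0.24 / (0.006 + 0.063) = 0.24 / 0.069 = 3.4783
k* = 3.4783^(1/0.5) ≈ 12.0986
y* = (k*)^α = 12.0986^0.5 ≈ 3.4783
c* = (1 − s)·y* = (1 − 0.24) × 3.4783 ≈ 2.6435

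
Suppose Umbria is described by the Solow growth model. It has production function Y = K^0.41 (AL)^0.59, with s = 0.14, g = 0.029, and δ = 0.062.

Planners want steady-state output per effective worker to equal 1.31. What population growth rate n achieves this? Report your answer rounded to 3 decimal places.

Steady state requires s·f(k) = (n + g + δ)·k, i.e. s·k^α = (n + g + δ)·k.
Since y* = [s/(n + g + δ)]^(α/(1−α)), we have s/(n + g + δ) = (y*)^((1−α)/α) = 1.31^1.439 = 1.4749.
Therefore n + g + δ = s / 1.4749 = 0.14 / 1.4749 = 0.0949, so n = 0.0949 − 0.091 = 0.0039.

n ≈ 0.004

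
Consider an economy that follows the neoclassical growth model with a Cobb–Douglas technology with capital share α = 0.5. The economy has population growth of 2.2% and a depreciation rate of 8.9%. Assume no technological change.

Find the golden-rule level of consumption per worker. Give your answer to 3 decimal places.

c_gold ≈ 2.252

At the golden rule, f'(k) = n + δ, so α·k^(α−1) = n + δ and k_gold = (α/(n + δ))^(1/(1−α)).
k_gold = (0.5/0.111)^(1/0.5) = 4.5045^2 ≈ 20.2905
c_gold = f(k_gold) − (n + δ)·k_gold = 4.5045 − 0.111×20.2905 ≈ 2.2523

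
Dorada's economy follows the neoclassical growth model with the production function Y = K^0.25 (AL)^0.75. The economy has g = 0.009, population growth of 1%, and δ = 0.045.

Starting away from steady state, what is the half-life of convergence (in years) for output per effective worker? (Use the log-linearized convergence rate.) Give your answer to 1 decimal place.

Near the steady state the convergence rate is λ = (1 − α)(n + g + δ).
λ = (1 − 0.25) × 0.064 = 0.75 × 0.064 = 0.0480
Half-life = ln 2 / λ = 0.6931 / 0.0480 ≈ 14.44 years

about 14.4 years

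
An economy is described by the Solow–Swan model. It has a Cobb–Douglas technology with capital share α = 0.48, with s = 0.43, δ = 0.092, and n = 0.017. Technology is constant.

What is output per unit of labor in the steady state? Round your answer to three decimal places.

At the steady state, Δk = 0, so s·k^α = (n + δ)·k.
Rearranging, k^(1−α) = s / (n + δ).
k^0.52 = 0.43 / (0.017 + 0.092) = 0.43 / 0.109 = 3.9450
k* = 3.9450^(1/0.52) ≈ 14.0037
y* = (k*)^α = 14.0037^0.48 ≈ 3.5497

y* = 3.550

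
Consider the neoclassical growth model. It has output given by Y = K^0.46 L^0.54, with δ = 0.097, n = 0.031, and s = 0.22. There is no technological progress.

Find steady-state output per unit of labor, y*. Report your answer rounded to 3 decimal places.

In steady state, investment equals break-even investment: s·k^α = (n + δ)·k.
Dividing both sides by k: k^(1−α) = s / (n + δ).
k^0.54 = 0.22 / (0.031 + 0.097) = 0.22 / 0.128 = 1.7188
k* = 1.7188^(1/0.54) ≈ 2.7265
y* = (k*)^α = 2.7265^0.46 ≈ 1.5863

y* = 1.586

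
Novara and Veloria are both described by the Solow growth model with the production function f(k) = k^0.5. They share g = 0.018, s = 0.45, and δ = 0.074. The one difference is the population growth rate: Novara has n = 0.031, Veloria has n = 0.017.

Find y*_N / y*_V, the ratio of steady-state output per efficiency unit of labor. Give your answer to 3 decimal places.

Steady-state y* = [s/(n + g + δ)]^(α/(1−α)), so the ratio is [ (s_N/(n + g + δ)_N) / (s_V/(n + g + δ)_V) ]^1.
s_N/(n + g + δ)_N = 0.45/0.123 = 3.6585; s_V/(n + g + δ)_V = 0.45/0.109 = 4.1284.
Ratio = (3.6585/4.1284)^1 = 0.8862^1 ≈ 0.8862

y*_N / y*_V ≈ 0.886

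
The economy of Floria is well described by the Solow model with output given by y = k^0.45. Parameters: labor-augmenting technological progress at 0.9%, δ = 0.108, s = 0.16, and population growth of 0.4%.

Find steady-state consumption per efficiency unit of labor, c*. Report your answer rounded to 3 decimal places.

c* ≈ 1.056

Steady state requires s·f(k) = (n + g + δ)·k, i.e. s·k^α = (n + g + δ)·k.
Dividing both sides by k: k^(1−α) = s / (n + g + δ).
k^0.55 = 0.16 / (0.004 + 0.009 + 0.108) = 0.16 / 0.121 = 1.3223
k* = 1.3223^(1/0.55) ≈ 1.6619
y* = (k*)^α = 1.6619^0.45 ≈ 1.2568
c* = (1 − s)·y* = (1 − 0.16) × 1.2568 ≈ 1.0557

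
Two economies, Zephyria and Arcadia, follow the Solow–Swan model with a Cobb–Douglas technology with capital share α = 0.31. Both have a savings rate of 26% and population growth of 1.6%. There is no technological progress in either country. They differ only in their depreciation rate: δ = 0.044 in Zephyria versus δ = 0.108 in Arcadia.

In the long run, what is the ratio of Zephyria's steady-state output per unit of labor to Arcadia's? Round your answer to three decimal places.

y*_Z / y*_A ≈ 1.386

Steady-state y* = [s/(n + δ)]^(α/(1−α)), so the ratio is [ (s_Z/(n + δ)_Z) / (s_A/(n + δ)_A) ]^0.4493.
s_Z/(n + δ)_Z = 0.26/0.060 = 4.3333; s_A/(n + δ)_A = 0.26/0.124 = 2.0968.
Ratio = (4.3333/2.0968)^0.4493 = 2.0666^0.4493 ≈ 1.3856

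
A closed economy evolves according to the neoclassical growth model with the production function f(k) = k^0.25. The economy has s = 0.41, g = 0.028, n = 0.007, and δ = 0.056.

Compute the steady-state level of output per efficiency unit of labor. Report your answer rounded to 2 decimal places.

In steady state, investment equals break-even investment: s·k^α = (n + g + δ)·k.
Dividing both sides by k: k^(1−α) = s / (n + g + δ).
k^0.75 = 0.41 / (0.007 + 0.028 + 0.056) = 0.41 / 0.091 = 4.5055
k* = 4.5055^(1/0.75) ≈ 7.4414
y* = (k*)^α = 7.4414^0.25 ≈ 1.6516

y* ≈ 1.65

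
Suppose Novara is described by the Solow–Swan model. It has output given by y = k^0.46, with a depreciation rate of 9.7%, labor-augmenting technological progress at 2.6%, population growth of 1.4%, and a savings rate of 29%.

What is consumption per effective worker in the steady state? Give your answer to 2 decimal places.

c* ≈ 1.34

Steady state requires s·f(k) = (n + g + δ)·k, i.e. s·k^α = (n + g + δ)·k.
Rearranging, k^(1−α) = s / (n + g + δ).
k^0.54 = 0.29 / (0.014 + 0.026 + 0.097) = 0.29 / 0.137 = 2.1168
k* = 2.1168^(1/0.54) ≈ 4.0097
y* = (k*)^α = 4.0097^0.46 ≈ 1.8942
c* = (1 − s)·y* = (1 − 0.29) × 1.8942 ≈ 1.3449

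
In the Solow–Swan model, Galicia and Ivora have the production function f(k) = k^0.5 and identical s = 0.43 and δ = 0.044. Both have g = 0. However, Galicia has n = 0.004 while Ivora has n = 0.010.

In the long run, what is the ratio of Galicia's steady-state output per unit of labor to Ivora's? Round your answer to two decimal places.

Steady-state y* = [s/(n + δ)]^(α/(1−α)), so the ratio is [ (s_G/(n + δ)_G) / (s_I/(n + δ)_I) ]^1.
s_G/(n + δ)_G = 0.43/0.048 = 8.9583; s_I/(n + δ)_I = 0.43/0.054 = 7.9630.
Ratio = (8.9583/7.9630)^1 = 1.1250^1 ≈ 1.1250

y*_G / y*_I ≈ 1.13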